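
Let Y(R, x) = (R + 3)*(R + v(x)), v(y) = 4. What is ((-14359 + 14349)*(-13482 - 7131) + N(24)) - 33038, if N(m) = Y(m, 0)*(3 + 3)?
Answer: 177628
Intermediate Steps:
Y(R, x) = (3 + R)*(4 + R) (Y(R, x) = (R + 3)*(R + 4) = (3 + R)*(4 + R))
N(m) = 72 + 6*m² + 42*m (N(m) = (12 + m² + 7*m)*(3 + 3) = (12 + m² + 7*m)*6 = 72 + 6*m² + 42*m)
((-14359 + 14349)*(-13482 - 7131) + N(24)) - 33038 = ((-14359 + 14349)*(-13482 - 7131) + (72 + 6*24² + 42*24)) - 33038 = (-10*(-20613) + (72 + 6*576 + 1008)) - 33038 = (206130 + (72 + 3456 + 1008)) - 33038 = (206130 + 4536) - 33038 = 210666 - 33038 = 177628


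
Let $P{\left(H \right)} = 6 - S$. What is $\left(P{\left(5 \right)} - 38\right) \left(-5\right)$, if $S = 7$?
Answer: $195$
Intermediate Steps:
$P{\left(H \right)} = -1$ ($P{\left(H \right)} = 6 - 7 = -1$)
$\left(P{\left(5 \right)} - 38\right) \left(-5\right) = \left(-1 - 38\right) \left(-5\right) = \left(-39\right) \left(-5\right) = 195$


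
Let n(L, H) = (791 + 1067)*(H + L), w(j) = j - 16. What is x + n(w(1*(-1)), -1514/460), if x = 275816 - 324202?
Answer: -9900033/115 ≈ -86087.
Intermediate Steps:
w(j) = -16 + j
x = -48386
n(L, H) = 1858*H + 1858*L (n(L, H) = 1858*(H + L) = 1858*H + 1858*L)
x + n(w(1*(-1)), -1514/460) = -48386 + (1858*(-1514/460) + 1858*(-16 + 1*(-1))) = -48386 + (1858*(-1514*1/460) + 1858*(-16 - 1)) = -48386 + (1858*(-757/230) + 1858*(-17)) = -48386 + (-703253/115 - 31586) = -48386 - 4335643/115 = -9900033/115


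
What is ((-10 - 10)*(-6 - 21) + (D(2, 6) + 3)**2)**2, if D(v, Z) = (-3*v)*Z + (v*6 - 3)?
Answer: 1245456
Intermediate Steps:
D(v, Z) = -3 + 6*v - 3*Z*v (D(v, Z) = -3*Z*v + (6*v - 3) = -3*Z*v + (-3 + 6*v) = -3 + 6*v - 3*Z*v)
((-10 - 10)*(-6 - 21) + (D(2, 6) + 3)**2)**2 = ((-10 - 10)*(-6 - 21) + ((-3 + 6*2 - 3*6*2) + 3)**2)**2 = (-20*(-27) + ((-3 + 12 - 36) + 3)**2)**2 = (540 + (-27 + 3)**2)**2 = (540 + (-24)**2)**2 = (540 + 576)**2 = 1116**2 = 1245456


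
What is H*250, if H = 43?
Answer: 10750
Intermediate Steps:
H*250 = 43*250 = 10750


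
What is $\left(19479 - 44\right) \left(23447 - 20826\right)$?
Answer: $50939135$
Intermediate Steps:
$\left(19479 - 44\right) \left(23447 - 20826\right) = 19435 \cdot 2621 = 50939135$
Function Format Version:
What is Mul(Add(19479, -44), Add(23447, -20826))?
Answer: 50939135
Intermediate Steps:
Mul(Add(19479, -44), Add(23447, -20826)) = Mul(19435, 2621) = 50939135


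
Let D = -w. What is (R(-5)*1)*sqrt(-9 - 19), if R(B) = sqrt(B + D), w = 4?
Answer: -6*sqrt(7) ≈ -15.875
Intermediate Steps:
D = -4 (D = -1*4 = -4)
R(B) = sqrt(-4 + B) (R(B) = sqrt(B - 4) = sqrt(-4 + B))
(R(-5)*1)*sqrt(-9 - 19) = (sqrt(-4 - 5)*1)*sqrt(-9 - 19) = (sqrt(-9)*1)*sqrt(-28) = ((3*I)*1)*(2*I*sqrt(7)) = (3*I)*(2*I*sqrt(7)) = -6*sqrt(7)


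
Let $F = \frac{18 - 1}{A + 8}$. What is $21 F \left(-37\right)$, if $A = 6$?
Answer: $- \frac{1887}{2} \approx -943.5$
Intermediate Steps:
$F = \frac{17}{14}$ ($F = \frac{18 - 1}{6 + 8} = \frac{17}{14} \approx 1.2143$)
$21 F \left(-37\right) = 21 \cdot \frac{17}{14} \left(-37\right) = \frac{51}{2} \left(-37\right) = - \frac{1887}{2}$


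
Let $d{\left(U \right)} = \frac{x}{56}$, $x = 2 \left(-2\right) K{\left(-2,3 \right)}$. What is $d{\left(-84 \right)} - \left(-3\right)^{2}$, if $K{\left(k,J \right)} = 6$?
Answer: $- \frac{66}{7} \approx -9.4286$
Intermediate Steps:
$x = -24$ ($x = 2 \left(-2\right) 6 = \left(-4\right) 6 = -24$)
$d{\left(U \right)} = - \frac{3}{7}$ ($d{\left(U \right)} = - \frac{24}{56} = \left(-24\right) \frac{1}{56} = - \frac{3}{7}$)
$d{\left(-84 \right)} - \left(-3\right)^{2} = - \frac{3}{7} - \left(-3\right)^{2} = - \frac{3}{7} - 9 = - \frac{66}{7}$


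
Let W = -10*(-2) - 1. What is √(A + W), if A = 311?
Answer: √330 ≈ 18.166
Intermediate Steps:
W = 19 (W = 20 - 1 = 19)
√(A + W) = √(311 + 19) = √330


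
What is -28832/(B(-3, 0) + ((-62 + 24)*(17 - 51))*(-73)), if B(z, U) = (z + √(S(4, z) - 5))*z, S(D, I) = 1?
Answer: 2719059424/8893810285 - 172992*I/8893810285 ≈ 0.30573 - 1.9451e-5*I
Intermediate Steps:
B(z, U) = z*(z + 2*I) (B(z, U) = (z + √(1 - 5))*z = (z + √(-4))*z = (z + 2*I)*z = z*(z + 2*I))
-28832/(B(-3, 0) + ((-62 + 24)*(17 - 51))*(-73)) = -28832/(-3*(-3 + 2*I) + ((-62 + 24)*(17 - 51))*(-73)) = -28832/((9 - 6*I) - 38*(-34)*(-73)) = -28832/((9 - 6*I) + 1292*(-73)) = -28832/((9 - 6*I) - 94316) = -28832*(-94307 + 6*I)/8893810285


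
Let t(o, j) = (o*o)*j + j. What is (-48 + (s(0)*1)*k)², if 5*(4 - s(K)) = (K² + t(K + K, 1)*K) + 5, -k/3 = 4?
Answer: 7056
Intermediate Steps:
t(o, j) = j + j*o² (t(o, j) = o²*j + j = j*o² + j = j + j*o²)
k = -12 (k = -3*4 = -12)
s(K) = 3 - K²/5 - K*(1 + 4*K²)/5 (s(K) = 4 - ((K² + (1*(1 + (K + K)²))*K) + 5)/5 = 4 - ((K² + (1*(1 + (2*K)²))*K) + 5)/5 = 4 - ((K² + (1*(1 + 4*K²))*K) + 5)/5 = 4 - ((K² + (1 + 4*K²)*K) + 5)/5 = 4 - ((K² + K*(1 + 4*K²)) + 5)/5 = 4 - (5 + K² + K*(1 + 4*K²))/5 = 4 + (-1 - K²/5 - K*(1 + 4*K²)/5) = 3 - K²/5 - K*(1 + 4*K²)/5)
(-48 + (s(0)*1)*k)² = (-48 + ((3 - ⅘*0³ - ⅕*0 - ⅕*0²)*1)*(-12))² = (-48 + ((3 - ⅘*0 + 0 - ⅕*0)*1)*(-12))² = (-48 + ((3 + 0 + 0 + 0)*1)*(-12))² = (-48 + (3*1)*(-12))² = (-48 + 3*(-12))² = (-48 - 36)² = (-84)² = 7056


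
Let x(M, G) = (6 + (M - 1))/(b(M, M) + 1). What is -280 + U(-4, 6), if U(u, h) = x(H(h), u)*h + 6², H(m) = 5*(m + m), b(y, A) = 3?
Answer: -293/2 ≈ -146.50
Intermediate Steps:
H(m) = 10*m (H(m) = 5*(2*m) = 10*m)
x(M, G) = 5/4 + M/4 (x(M, G) = (6 + (M - 1))/(3 + 1) = (6 + (-1 + M))/4 = (5 + M)*(¼) = 5/4 + M/4)
U(u, h) = 36 + h*(5/4 + 5*h/2) (U(u, h) = (5/4 + (10*h)/4)*h + 6² = (5/4 + 5*h/2)*h + 36 = h*(5/4 + 5*h/2) + 36 = 36 + h*(5/4 + 5*h/2))
-280 + U(-4, 6) = -280 + (36 + (5/4)*6*(1 + 2*6)) = -280 + (36 + (5/4)*6*(1 + 12)) = -280 + (36 + (5/4)*6*13) = -280 + (36 + 195/2) = -280 + 267/2 = -293/2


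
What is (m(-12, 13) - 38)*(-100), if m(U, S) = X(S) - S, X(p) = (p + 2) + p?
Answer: 2300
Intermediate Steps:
X(p) = 2 + 2*p (X(p) = (2 + p) + p = 2 + 2*p)
m(U, S) = 2 + S (m(U, S) = (2 + 2*S) - S = 2 + S)
(m(-12, 13) - 38)*(-100) = ((2 + 13) - 38)*(-100) = (15 - 38)*(-100) = -23*(-100) = 2300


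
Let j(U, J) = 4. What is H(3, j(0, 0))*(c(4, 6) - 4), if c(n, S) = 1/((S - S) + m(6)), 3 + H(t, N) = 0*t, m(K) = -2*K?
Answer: 49/4 ≈ 12.250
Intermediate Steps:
H(t, N) = -3 (H(t, N) = -3 + 0*t = -3 + 0 = -3)
c(n, S) = -1/12 (c(n, S) = 1/((S - S) - 2*6) = 1/(0 - 12) = 1/(-12) = -1/12)
H(3, j(0, 0))*(c(4, 6) - 4) = -3*(-1/12 - 4) = -3*(-49/12) = 49/4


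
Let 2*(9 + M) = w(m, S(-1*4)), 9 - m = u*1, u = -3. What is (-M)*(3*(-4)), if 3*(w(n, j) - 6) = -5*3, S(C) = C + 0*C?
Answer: -102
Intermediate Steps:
S(C) = C (S(C) = C + 0 = C)
m = 12 (m = 9 - (-3) = 9 - 1*(-3) = 9 + 3 = 12)
w(n, j) = 1 (w(n, j) = 6 + (-5*3)/3 = 6 + (1/3)*(-15) = 6 - 5 = 1)
M = -17/2 (M = -9 + (1/2)*1 = -9 + 1/2 = -17/2 ≈ -8.5000)
(-M)*(3*(-4)) = (-1*(-17/2))*(3*(-4)) = (17/2)*(-12) = -102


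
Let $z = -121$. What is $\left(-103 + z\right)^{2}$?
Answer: $50176$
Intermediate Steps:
$\left(-103 + z\right)^{2} = \left(-103 - 121\right)^{2} = \left(-224\right)^{2} = 50176$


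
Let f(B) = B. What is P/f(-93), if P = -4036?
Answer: 4036/93 ≈ 43.398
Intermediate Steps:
P/f(-93) = -4036/(-93) = -4036*(-1/93) = 4036/93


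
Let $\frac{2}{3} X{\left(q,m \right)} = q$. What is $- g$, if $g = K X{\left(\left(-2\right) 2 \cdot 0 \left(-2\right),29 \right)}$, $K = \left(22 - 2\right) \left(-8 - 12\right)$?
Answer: $0$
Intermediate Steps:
$X{\left(q,m \right)} = \frac{3 q}{2}$
$K = -400$ ($K = 20 \left(-20\right) = -400$)
$g = 0$ ($g = - 400 \frac{3 \left(-2\right) 2 \cdot 0 \left(-2\right)}{2} = - 400 \frac{3 \left(\left(-4\right) 0\right)}{2} = - 400 \cdot \frac{3}{2} \cdot 0 = \left(-400\right) 0 = 0$)
$- g = \left(-1\right) 0 = 0$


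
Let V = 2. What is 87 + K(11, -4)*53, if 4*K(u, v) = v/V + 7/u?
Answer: 3033/44 ≈ 68.932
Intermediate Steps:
K(u, v) = v/8 + 7/(4*u) (K(u, v) = (v/2 + 7/u)/4 = v/8 + 7/(4*u))
87 + K(11, -4)*53 = 87 + ((1/8)*(14 + 11*(-4))/11)*53 = 87 + ((1/8)*(1/11)*(14 - 44))*53 = 87 + ((1/8)*(1/11)*(-30))*53 = 87 - 15/44*53 = 87 - 795/44 = 3033/44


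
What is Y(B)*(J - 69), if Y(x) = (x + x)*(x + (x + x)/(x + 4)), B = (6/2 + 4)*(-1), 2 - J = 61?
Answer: -12544/3 ≈ -4181.3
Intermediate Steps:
J = -59 (J = 2 - 1*61 = 2 - 61 = -59)
B = -7 (B = (6*(1/2) + 4)*(-1) = (3 + 4)*(-1) = 7*(-1) = -7)
Y(x) = 2*x*(x + 2*x/(4 + x)) (Y(x) = (2*x)*(x + (2*x)/(4 + x)) = (2*x)*(x + 2*x/(4 + x)) = 2*x*(x + 2*x/(4 + x)))
Y(B)*(J - 69) = (2*(-7)**2*(6 - 7)/(4 - 7))*(-59 - 69) = (2*49*(-1)/(-3))*(-128) = (2*49*(-1/3)*(-1))*(-128) = (98/3)*(-128) = -12544/3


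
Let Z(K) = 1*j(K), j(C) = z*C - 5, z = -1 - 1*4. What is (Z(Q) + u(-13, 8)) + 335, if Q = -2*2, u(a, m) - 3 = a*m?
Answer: 249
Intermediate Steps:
z = -5 (z = -1 - 4 = -5)
j(C) = -5 - 5*C (j(C) = -5*C - 5 = -5 - 5*C)
u(a, m) = 3 + a*m
Q = -4
Z(K) = -5 - 5*K (Z(K) = 1*(-5 - 5*K) = -5 - 5*K)
(Z(Q) + u(-13, 8)) + 335 = ((-5 - 5*(-4)) + (3 - 13*8)) + 335 = ((-5 + 20) + (3 - 104)) + 335 = (15 - 101) + 335 = -86 + 335 = 249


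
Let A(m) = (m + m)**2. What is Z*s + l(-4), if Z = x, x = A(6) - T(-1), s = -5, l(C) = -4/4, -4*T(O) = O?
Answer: -2879/4 ≈ -719.75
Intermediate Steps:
T(O) = -O/4
l(C) = -1 (l(C) = -4*1/4 = -1)
A(m) = 4*m**2 (A(m) = (2*m)**2 = 4*m**2)
x = 575/4 (x = 4*6**2 - (-1)*(-1)/4 = 4*36 - 1*1/4 = 144 - 1/4 = 575/4 ≈ 143.75)
Z = 575/4 ≈ 143.75
Z*s + l(-4) = (575/4)*(-5) - 1 = -2875/4 - 1 = -2879/4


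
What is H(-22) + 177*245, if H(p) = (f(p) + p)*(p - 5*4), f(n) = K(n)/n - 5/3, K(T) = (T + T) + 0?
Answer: 44275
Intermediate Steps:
K(T) = 2*T (K(T) = 2*T + 0 = 2*T)
f(n) = ⅓ (f(n) = (2*n)/n - 5/3 = 2 - 5*⅓ = 2 - 5/3 = ⅓)
H(p) = (-20 + p)*(⅓ + p) (H(p) = (⅓ + p)*(p - 5*4) = (⅓ + p)*(p - 20) = (⅓ + p)*(-20 + p) = (-20 + p)*(⅓ + p))
H(-22) + 177*245 = (-20/3 + (-22)² - 59/3*(-22)) + 177*245 = (-20/3 + 484 + 1298/3) + 43365 = 910 + 43365 = 44275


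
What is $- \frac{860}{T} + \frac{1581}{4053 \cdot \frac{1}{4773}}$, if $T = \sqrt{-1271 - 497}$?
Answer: $\frac{2515371}{1351} + \frac{215 i \sqrt{442}}{221} \approx 1861.9 + 20.453 i$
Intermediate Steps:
$T = 2 i \sqrt{442}$ ($T = \sqrt{-1768} = 2 i \sqrt{442} \approx 42.048 i$)
$- \frac{860}{T} + \frac{1581}{4053 \cdot \frac{1}{4773}} = - \frac{860}{2 i \sqrt{442}} + \frac{1581}{4053 \cdot \frac{1}{4773}} = - 860 \left(- \frac{i \sqrt{442}}{884}\right) + \frac{1581}{4053 \cdot \frac{1}{4773}} = \frac{215 i \sqrt{442}}{221} + \frac{1581}{\frac{1351}{1591}} = \frac{215 i \sqrt{442}}{221} + 1581 \cdot \frac{1591}{1351} = \frac{215 i \sqrt{442}}{221} + \frac{2515371}{1351} = \frac{2515371}{1351} + \frac{215 i \sqrt{442}}{221}$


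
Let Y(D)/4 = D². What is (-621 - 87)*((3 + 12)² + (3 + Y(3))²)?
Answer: -1236168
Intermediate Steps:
Y(D) = 4*D²
(-621 - 87)*((3 + 12)² + (3 + Y(3))²) = (-621 - 87)*((3 + 12)² + (3 + 4*3²)²) = -708*(15² + (3 + 4*9)²) = -708*(225 + (3 + 36)²) = -708*(225 + 39²) = -708*(225 + 1521) = -708*1746 = -1236168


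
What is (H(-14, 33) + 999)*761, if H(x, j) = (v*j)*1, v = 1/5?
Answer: 3826308/5 ≈ 7.6526e+5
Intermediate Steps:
v = ⅕ ≈ 0.20000
H(x, j) = j/5 (H(x, j) = (j/5)*1 = j/5)
(H(-14, 33) + 999)*761 = ((⅕)*33 + 999)*761 = (33/5 + 999)*761 = (5028/5)*761 = 3826308/5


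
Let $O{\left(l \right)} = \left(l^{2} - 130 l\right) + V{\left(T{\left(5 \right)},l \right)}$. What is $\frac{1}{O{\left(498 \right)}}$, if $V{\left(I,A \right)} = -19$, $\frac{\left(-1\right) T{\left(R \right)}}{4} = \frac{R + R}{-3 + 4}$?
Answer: $\frac{1}{183245} \approx 5.4572 \cdot 10^{-6}$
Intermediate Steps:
$T{\left(R \right)} = - 8 R$ ($T{\left(R \right)} = - 4 \frac{R + R}{-3 + 4} = - 4 \frac{2 R}{1} = - 4 \cdot 2 R 1 = - 4 \cdot 2 R = - 8 R$)
$O{\left(l \right)} = -19 + l^{2} - 130 l$ ($O{\left(l \right)} = \left(l^{2} - 130 l\right) - 19 = -19 + l^{2} - 130 l$)
$\frac{1}{O{\left(498 \right)}} = \frac{1}{-19 + 498^{2} - 64740} = \frac{1}{-19 + 248004 - 64740} = \frac{1}{183245}$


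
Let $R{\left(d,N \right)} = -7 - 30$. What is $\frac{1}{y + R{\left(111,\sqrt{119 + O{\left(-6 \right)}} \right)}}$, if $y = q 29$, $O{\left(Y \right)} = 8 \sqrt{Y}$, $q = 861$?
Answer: $\frac{1}{24932} \approx 4.0109 \cdot 10^{-5}$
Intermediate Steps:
$y = 24969$ ($y = 861 \cdot 29 = 24969$)
$R{\left(d,N \right)} = -37$ ($R{\left(d,N \right)} = -7 - 30 = -37$)
$\frac{1}{y + R{\left(111,\sqrt{119 + O{\left(-6 \right)}} \right)}} = \frac{1}{24969 - 37} = \frac{1}{24932}$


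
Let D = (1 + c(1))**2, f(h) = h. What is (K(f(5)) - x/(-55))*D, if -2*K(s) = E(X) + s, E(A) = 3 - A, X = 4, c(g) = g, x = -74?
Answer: -736/55 ≈ -13.382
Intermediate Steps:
K(s) = 1/2 - s/2 (K(s) = -((3 - 1*4) + s)/2 = -((3 - 4) + s)/2 = -(-1 + s)/2 = 1/2 - s/2)
D = 4 (D = (1 + 1)**2 = 2**2 = 4)
(K(f(5)) - x/(-55))*D = ((1/2 - 1/2*5) - (-74)/(-55))*4 = ((1/2 - 5/2) - (-74)*(-1)/55)*4 = (-2 - 1*74/55)*4 = (-2 - 74/55)*4 = -184/55*4 = -736/55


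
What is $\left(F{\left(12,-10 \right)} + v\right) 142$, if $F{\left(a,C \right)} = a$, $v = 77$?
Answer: $12638$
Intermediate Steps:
$\left(F{\left(12,-10 \right)} + v\right) 142 = \left(12 + 77\right) 142 = 89 \cdot 142 = 12638$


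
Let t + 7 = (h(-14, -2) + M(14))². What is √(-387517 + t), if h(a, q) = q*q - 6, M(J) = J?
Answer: 2*I*√96845 ≈ 622.4*I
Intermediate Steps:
h(a, q) = -6 + q² (h(a, q) = q² - 6 = -6 + q²)
t = 137 (t = -7 + ((-6 + (-2)²) + 14)² = -7 + ((-6 + 4) + 14)² = -7 + (-2 + 14)² = -7 + 12² = -7 + 144 = 137)
√(-387517 + t) = √(-387517 + 137) = √(-387380) = 2*I*√96845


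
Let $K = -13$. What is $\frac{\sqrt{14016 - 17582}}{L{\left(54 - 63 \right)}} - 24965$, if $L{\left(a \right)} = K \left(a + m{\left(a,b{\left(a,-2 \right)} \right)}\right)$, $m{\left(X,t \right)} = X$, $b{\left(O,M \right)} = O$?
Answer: $-24965 + \frac{i \sqrt{3566}}{234} \approx -24965.0 + 0.2552 i$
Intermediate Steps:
$L{\left(a \right)} = - 26 a$ ($L{\left(a \right)} = - 13 \left(a + a\right) = - 13 \cdot 2 a = - 26 a$)
$\frac{\sqrt{14016 - 17582}}{L{\left(54 - 63 \right)}} - 24965 = \frac{\sqrt{14016 - 17582}}{\left(-26\right) \left(54 - 63\right)} - 24965 = \frac{\sqrt{-3566}}{\left(-26\right) \left(54 - 63\right)} - 24965 = \frac{i \sqrt{3566}}{\left(-26\right) \left(-9\right)} - 24965 = \frac{i \sqrt{3566}}{234} - 24965 = -24965 + \frac{i \sqrt{3566}}{234}$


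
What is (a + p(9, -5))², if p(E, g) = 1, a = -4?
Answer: 9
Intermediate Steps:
(a + p(9, -5))² = (-4 + 1)² = (-3)² = 9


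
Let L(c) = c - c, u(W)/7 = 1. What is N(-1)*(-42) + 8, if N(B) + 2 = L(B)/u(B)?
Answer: 92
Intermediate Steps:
u(W) = 7 (u(W) = 7*1 = 7)
L(c) = 0
N(B) = -2 (N(B) = -2 + 0/7 = -2 + 0*(1/7) = -2 + 0 = -2)
N(-1)*(-42) + 8 = -2*(-42) + 8 = 84 + 8 = 92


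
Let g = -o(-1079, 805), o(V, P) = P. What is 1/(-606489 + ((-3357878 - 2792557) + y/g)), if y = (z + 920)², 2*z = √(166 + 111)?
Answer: -70069393325540/473527244412863613849 + 11849600*√277/473527244412863613849 ≈ -1.4797e-7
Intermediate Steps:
z = √277/2 (z = √(166 + 111)/2 = √277/2 ≈ 8.3217)
g = -805 (g = -1*805 = -805)
y = (920 + √277/2)² (y = (√277/2 + 920)² = (920 + √277/2)² ≈ 8.6178e+5)
1/(-606489 + ((-3357878 - 2792557) + y/g)) = 1/(-606489 + ((-3357878 - 2792557) + ((1840 + √277)²/4)/(-805))) = 1/(-606489 + (-6150435 + ((1840 + √277)²/4)*(-1/805))) = 1/(-606489 + (-6150435 - (1840 + √277)²/3220)) = 1/(-6756924 - (1840 + √277)²/3220)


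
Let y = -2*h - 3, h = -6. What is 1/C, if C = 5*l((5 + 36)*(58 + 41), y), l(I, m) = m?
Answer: 1/45 ≈ 0.022222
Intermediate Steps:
y = 9 (y = -2*(-6) - 3 = 12 - 3 = 9)
C = 45 (C = 5*9 = 45)
1/C = 1/45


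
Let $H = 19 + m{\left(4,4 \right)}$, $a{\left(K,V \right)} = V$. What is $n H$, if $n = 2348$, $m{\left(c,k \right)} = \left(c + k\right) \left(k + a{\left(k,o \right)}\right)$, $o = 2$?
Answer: $157316$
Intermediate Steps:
$m{\left(c,k \right)} = \left(2 + k\right) \left(c + k\right)$ ($m{\left(c,k \right)} = \left(c + k\right) \left(k + 2\right) = \left(c + k\right) \left(2 + k\right) = \left(2 + k\right) \left(c + k\right)$)
$H = 67$ ($H = 19 + \left(4^{2} + 2 \cdot 4 + 2 \cdot 4 + 4 \cdot 4\right) = 19 + \left(16 + 8 + 8 + 16\right) = 19 + 48 = 67$)
$n H = 2348 \cdot 67 = 157316$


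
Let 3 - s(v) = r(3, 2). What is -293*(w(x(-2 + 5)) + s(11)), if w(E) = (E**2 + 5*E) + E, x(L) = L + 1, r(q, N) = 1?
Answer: -12306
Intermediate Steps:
s(v) = 2 (s(v) = 3 - 1*1 = 3 - 1 = 2)
x(L) = 1 + L
w(E) = E**2 + 6*E
-293*(w(x(-2 + 5)) + s(11)) = -293*((1 + (-2 + 5))*(6 + (1 + (-2 + 5))) + 2) = -293*((1 + 3)*(6 + (1 + 3)) + 2) = -293*(4*(6 + 4) + 2) = -293*(4*10 + 2) = -293*(40 + 2) = -293*42 = -12306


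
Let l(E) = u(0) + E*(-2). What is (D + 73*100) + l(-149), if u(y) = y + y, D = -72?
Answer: 7526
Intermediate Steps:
u(y) = 2*y
l(E) = -2*E (l(E) = 2*0 + E*(-2) = 0 - 2*E = -2*E)
(D + 73*100) + l(-149) = (-72 + 73*100) - 2*(-149) = (-72 + 7300) + 298 = 7228 + 298 = 7526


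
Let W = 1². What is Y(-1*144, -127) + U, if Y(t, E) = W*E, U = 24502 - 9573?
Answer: 14802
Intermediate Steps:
U = 14929
W = 1
Y(t, E) = E (Y(t, E) = 1*E = E)
Y(-1*144, -127) + U = -127 + 14929 = 14802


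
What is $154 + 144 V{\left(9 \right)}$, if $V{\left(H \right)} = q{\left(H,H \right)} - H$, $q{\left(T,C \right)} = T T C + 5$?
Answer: $104554$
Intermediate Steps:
$q{\left(T,C \right)} = 5 + C T^{2}$ ($q{\left(T,C \right)} = T^{2} C + 5 = C T^{2} + 5 = 5 + C T^{2}$)
$V{\left(H \right)} = 5 + H^{3} - H$ ($V{\left(H \right)} = \left(5 + H H^{2}\right) - H = \left(5 + H^{3}\right) - H = 5 + H^{3} - H$)
$154 + 144 V{\left(9 \right)} = 154 + 144 \left(5 + 9^{3} - 9\right) = 154 + 144 \left(5 + 729 - 9\right) = 154 + 144 \cdot 725 = 154 + 104400 = 104554$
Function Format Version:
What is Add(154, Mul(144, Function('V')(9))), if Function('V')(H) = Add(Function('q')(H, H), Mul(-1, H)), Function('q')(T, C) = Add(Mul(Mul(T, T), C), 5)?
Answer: 104554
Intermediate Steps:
Function('q')(T, C) = Add(5, Mul(C, Pow(T, 2))) (Function('q')(T, C) = Add(Mul(Pow(T, 2), C), 5) = Add(Mul(C, Pow(T, 2)), 5) = Add(5, Mul(C, Pow(T, 2))))
Function('V')(H) = Add(5, Pow(H, 3), Mul(-1, H)) (Function('V')(H) = Add(Add(5, Mul(H, Pow(H, 2))), Mul(-1, H)) = Add(Add(5, Pow(H, 3)), Mul(-1, H)) = Add(5, Pow(H, 3), Mul(-1, H)))
Add(154, Mul(144, Function('V')(9))) = Add(154, Mul(144, Add(5, Pow(9, 3), Mul(-1, 9)))) = Add(154, Mul(144, Add(5, 729, -9))) = Add(154, Mul(144, 725)) = Add(154, 104400) = 104554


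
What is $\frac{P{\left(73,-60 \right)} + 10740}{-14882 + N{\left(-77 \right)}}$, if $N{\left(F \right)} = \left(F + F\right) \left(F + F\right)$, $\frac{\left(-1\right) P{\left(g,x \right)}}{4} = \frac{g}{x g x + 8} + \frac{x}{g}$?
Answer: $\frac{51527445191}{42370037164} \approx 1.2161$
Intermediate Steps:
$P{\left(g,x \right)} = - \frac{4 g}{8 + g x^{2}} - \frac{4 x}{g}$ ($P{\left(g,x \right)} = - 4 \left(\frac{g}{x g x + 8} + \frac{x}{g}\right) = - 4 \left(\frac{g}{g x x + 8} + \frac{x}{g}\right) = - 4 \left(\frac{g}{g x^{2} + 8} + \frac{x}{g}\right) = - 4 \left(\frac{g}{8 + g x^{2}} + \frac{x}{g}\right) = - \frac{4 g}{8 + g x^{2}} - \frac{4 x}{g}$)
$N{\left(F \right)} = 4 F^{2}$ ($N{\left(F \right)} = 2 F 2 F = 4 F^{2}$)
$\frac{P{\left(73,-60 \right)} + 10740}{-14882 + N{\left(-77 \right)}} = \frac{\frac{4 \left(- 73^{2} - -480 - 73 \left(-60\right)^{3}\right)}{73 \left(8 + 73 \left(-60\right)^{2}\right)} + 10740}{-14882 + 4 \left(-77\right)^{2}} = \frac{4 \cdot \frac{1}{73} \frac{1}{8 + 73 \cdot 3600} \left(\left(-1\right) 5329 + 480 - 73 \left(-216000\right)\right) + 10740}{-14882 + 4 \cdot 5929} = \frac{4 \cdot \frac{1}{73} \frac{1}{8 + 262800} \left(-5329 + 480 + 15768000\right) + 10740}{-14882 + 23716} = \frac{4 \cdot \frac{1}{73} \cdot \frac{1}{262808} \cdot 15763151 + 10740}{8834} = \left(4 \cdot \frac{1}{73} \cdot \frac{1}{262808} \cdot 15763151 + 10740\right) \frac{1}{8834} = \left(\frac{15763151}{4796246} + 10740\right) \frac{1}{8834} = \frac{51527445191}{4796246} \cdot \frac{1}{8834} = \frac{51527445191}{42370037164}$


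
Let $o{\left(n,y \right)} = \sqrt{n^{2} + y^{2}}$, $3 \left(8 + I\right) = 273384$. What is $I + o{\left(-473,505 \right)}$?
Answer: $91120 + \sqrt{478754} \approx 91812.0$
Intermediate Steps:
$I = 91120$ ($I = -8 + \frac{1}{3} \cdot 273384 = -8 + 91128 = 91120$)
$I + o{\left(-473,505 \right)} = 91120 + \sqrt{\left(-473\right)^{2} + 505^{2}} = 91120 + \sqrt{223729 + 255025} = 91120 + \sqrt{478754}$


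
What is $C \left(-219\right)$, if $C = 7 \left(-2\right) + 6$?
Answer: $1752$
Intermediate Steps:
$C = -8$ ($C = -14 + 6 = -8$)
$C \left(-219\right) = \left(-8\right) \left(-219\right) = 1752$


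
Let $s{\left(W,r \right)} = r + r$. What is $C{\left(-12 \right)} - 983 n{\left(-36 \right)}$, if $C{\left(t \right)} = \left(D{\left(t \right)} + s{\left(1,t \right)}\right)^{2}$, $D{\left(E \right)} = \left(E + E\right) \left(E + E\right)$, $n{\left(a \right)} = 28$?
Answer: $277180$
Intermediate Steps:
$s{\left(W,r \right)} = 2 r$
$D{\left(E \right)} = 4 E^{2}$ ($D{\left(E \right)} = 2 E 2 E = 4 E^{2}$)
$C{\left(t \right)} = \left(2 t + 4 t^{2}\right)^{2}$ ($C{\left(t \right)} = \left(4 t^{2} + 2 t\right)^{2} = \left(2 t + 4 t^{2}\right)^{2}$)
$C{\left(-12 \right)} - 983 n{\left(-36 \right)} = 4 \left(-12\right)^{2} \left(1 + 2 \left(-12\right)\right)^{2} - 27524 = 4 \cdot 144 \left(1 - 24\right)^{2} - 27524 = 4 \cdot 144 \left(-23\right)^{2} - 27524 = 4 \cdot 144 \cdot 529 - 27524 = 304704 - 27524 = 277180$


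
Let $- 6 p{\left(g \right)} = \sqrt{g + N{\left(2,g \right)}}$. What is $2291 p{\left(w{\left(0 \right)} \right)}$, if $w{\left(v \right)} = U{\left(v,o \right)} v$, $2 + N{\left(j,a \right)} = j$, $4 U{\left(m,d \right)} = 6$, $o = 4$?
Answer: $0$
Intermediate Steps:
$U{\left(m,d \right)} = \frac{3}{2}$ ($U{\left(m,d \right)} = \frac{1}{4} \cdot 6 = \frac{3}{2}$)
$N{\left(j,a \right)} = -2 + j$
$w{\left(v \right)} = \frac{3 v}{2}$
$p{\left(g \right)} = - \frac{\sqrt{g}}{6}$ ($p{\left(g \right)} = - \frac{\sqrt{g + \left(-2 + 2\right)}}{6} = - \frac{\sqrt{g + 0}}{6} = - \frac{\sqrt{g}}{6}$)
$2291 p{\left(w{\left(0 \right)} \right)} = 2291 \left(- \frac{\sqrt{\frac{3}{2} \cdot 0}}{6}\right) = 2291 \left(- \frac{\sqrt{0}}{6}\right) = 2291 \left(\left(- \frac{1}{6}\right) 0\right) = 2291 \cdot 0 = 0$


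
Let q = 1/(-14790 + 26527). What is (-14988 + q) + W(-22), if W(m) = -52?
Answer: -176524479/11737 ≈ -15040.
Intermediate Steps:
q = 1/11737 ≈ 8.5201e-5
(-14988 + q) + W(-22) = (-14988 + 1/11737) - 52 = -175914155/11737 - 52 = -176524479/11737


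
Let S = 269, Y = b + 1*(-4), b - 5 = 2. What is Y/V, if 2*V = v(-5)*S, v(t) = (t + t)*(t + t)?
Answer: 3/13450 ≈ 0.00022305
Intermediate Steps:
b = 7 (b = 5 + 2 = 7)
v(t) = 4*t² (v(t) = (2*t)*(2*t) = 4*t²)
Y = 3 (Y = 7 + 1*(-4) = 7 - 4 = 3)
V = 13450 (V = ((4*(-5)²)*269)/2 = ((4*25)*269)/2 = (100*269)/2 = (½)*26900 = 13450)
Y/V = 3/13450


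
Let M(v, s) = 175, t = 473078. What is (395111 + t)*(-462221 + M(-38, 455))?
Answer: -401143254694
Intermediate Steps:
(395111 + t)*(-462221 + M(-38, 455)) = (395111 + 473078)*(-462221 + 175) = 868189*(-462046) = -401143254694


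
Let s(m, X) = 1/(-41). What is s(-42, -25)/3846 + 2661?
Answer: 419602445/157686 ≈ 2661.0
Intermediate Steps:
s(m, X) = -1/41
s(-42, -25)/3846 + 2661 = -1/41/3846 + 2661 = -1/41*1/3846 + 2661 = -1/157686 + 2661 = 419602445/157686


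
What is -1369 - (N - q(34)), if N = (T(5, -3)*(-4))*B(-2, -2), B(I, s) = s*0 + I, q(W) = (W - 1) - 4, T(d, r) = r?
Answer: -1316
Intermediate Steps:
q(W) = -5 + W (q(W) = (-1 + W) - 4 = -5 + W)
B(I, s) = I (B(I, s) = 0 + I = I)
N = -24 (N = -3*(-4)*(-2) = 12*(-2) = -24)
-1369 - (N - q(34)) = -1369 - (-24 - (-5 + 34)) = -1369 - (-24 - 1*29) = -1369 - (-24 - 29) = -1369 - 1*(-53) = -1369 + 53 = -1316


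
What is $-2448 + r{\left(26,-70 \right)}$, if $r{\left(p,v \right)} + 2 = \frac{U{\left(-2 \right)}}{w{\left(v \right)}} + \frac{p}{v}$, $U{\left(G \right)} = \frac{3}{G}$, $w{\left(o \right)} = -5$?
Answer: $- \frac{34301}{14} \approx -2450.1$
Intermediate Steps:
$r{\left(p,v \right)} = - \frac{17}{10} + \frac{p}{v}$ ($r{\left(p,v \right)} = -2 + \left(\frac{3 \frac{1}{-2}}{-5} + \frac{p}{v}\right) = -2 + \left(3 \left(- \frac{1}{2}\right) \left(- \frac{1}{5}\right) + \frac{p}{v}\right) = -2 + \left(\left(- \frac{3}{2}\right) \left(- \frac{1}{5}\right) + \frac{p}{v}\right) = -2 + \left(\frac{3}{10} + \frac{p}{v}\right) = - \frac{17}{10} + \frac{p}{v}$)
$-2448 + r{\left(26,-70 \right)} = -2448 - \left(\frac{17}{10} - \frac{26}{-70}\right) = -2448 + \left(- \frac{17}{10} + 26 \left(- \frac{1}{70}\right)\right) = -2448 - \frac{29}{14} = - \frac{34301}{14}$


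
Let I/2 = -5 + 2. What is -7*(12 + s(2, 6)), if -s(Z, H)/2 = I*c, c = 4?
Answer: -420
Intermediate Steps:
I = -6 (I = 2*(-5 + 2) = 2*(-3) = -6)
s(Z, H) = 48 (s(Z, H) = -(-12)*4 = -2*(-24) = 48)
-7*(12 + s(2, 6)) = -7*(12 + 48) = -7*60 = -420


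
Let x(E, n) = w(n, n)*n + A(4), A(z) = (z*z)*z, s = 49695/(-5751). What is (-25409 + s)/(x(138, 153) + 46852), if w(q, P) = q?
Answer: -48725618/134813025 ≈ -0.36143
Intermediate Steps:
s = -16565/1917 (s = 49695*(-1/5751) = -16565/1917 ≈ -8.6411)
A(z) = z³ (A(z) = z²*z = z³)
x(E, n) = 64 + n² (x(E, n) = n*n + 4³ = n² + 64 = 64 + n²)
(-25409 + s)/(x(138, 153) + 46852) = (-25409 - 16565/1917)/((64 + 153²) + 46852) = -48725618/(1917*((64 + 23409) + 46852)) = -48725618/(1917*(23473 + 46852)) = -48725618/1917/70325 = -48725618/1917*1/70325 = -48725618/134813025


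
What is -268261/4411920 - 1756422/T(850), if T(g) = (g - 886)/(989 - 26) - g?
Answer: 1485912704417/719142960 ≈ 2066.2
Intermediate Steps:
T(g) = -886/963 - 962*g/963 (T(g) = (-886 + g)/963 - g = (-886 + g)*(1/963) - g = (-886/963 + g/963) - g = -886/963 - 962*g/963)
-268261/4411920 - 1756422/T(850) = -268261/4411920 - 1756422/(-886/963 - 962/963*850) = -268261*1/4411920 - 1756422/(-886/963 - 817700/963) = -268261/4411920 - 1756422/(-90954/107) = -268261/4411920 - 1756422*(-107/90954) = -268261/4411920 + 10440953/5053 = 1485912704417/719142960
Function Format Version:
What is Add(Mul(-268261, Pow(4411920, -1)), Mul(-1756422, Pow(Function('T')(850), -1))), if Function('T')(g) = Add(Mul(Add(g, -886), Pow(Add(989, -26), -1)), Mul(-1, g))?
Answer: Rational(1485912704417, 719142960) ≈ 2066.2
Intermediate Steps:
Function('T')(g) = Add(Rational(-886, 963), Mul(Rational(-962, 963), g)) (Function('T')(g) = Add(Mul(Add(-886, g), Pow(963, -1)), Mul(-1, g)) = Add(Mul(Add(-886, g), Rational(1, 963)), Mul(-1, g)) = Add(Add(Rational(-886, 963), Mul(Rational(1, 963), g)), Mul(-1, g)) = Add(Rational(-886, 963), Mul(Rational(-962, 963), g)))
Add(Mul(-268261, Pow(4411920, -1)), Mul(-1756422, Pow(Function('T')(850), -1))) = Add(Mul(-268261, Pow(4411920, -1)), Mul(-1756422, Pow(Add(Rational(-886, 963), Mul(Rational(-962, 963), 850)), -1))) = Add(Mul(-268261, Rational(1, 4411920)), Mul(-1756422, Pow(Add(Rational(-886, 963), Rational(-817700, 963)), -1))) = Add(Rational(-268261, 4411920), Mul(-1756422, Pow(Rational(-90954, 107), -1))) = Add(Rational(-268261, 4411920), Mul(-1756422, Rational(-107, 90954))) = Add(Rational(-268261, 4411920), Rational(10440953, 5053)) = Rational(1485912704417, 719142960)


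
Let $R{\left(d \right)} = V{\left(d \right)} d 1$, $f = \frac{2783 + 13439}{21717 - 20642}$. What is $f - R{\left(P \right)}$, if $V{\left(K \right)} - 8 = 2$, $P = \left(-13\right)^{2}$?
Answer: $- \frac{1800528}{1075} \approx -1674.9$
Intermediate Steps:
$P = 169$
$V{\left(K \right)} = 10$ ($V{\left(K \right)} = 8 + 2 = 10$)
$f = \frac{16222}{1075} \approx 15.09$
$R{\left(d \right)} = 10 d$ ($R{\left(d \right)} = 10 d 1 = 10 d$)
$f - R{\left(P \right)} = \frac{16222}{1075} - 10 \cdot 169 = \frac{16222}{1075} - 1690 = - \frac{1800528}{1075}$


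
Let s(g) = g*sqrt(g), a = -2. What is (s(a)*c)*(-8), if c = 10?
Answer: 160*I*sqrt(2) ≈ 226.27*I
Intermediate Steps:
s(g) = g**(3/2)
(s(a)*c)*(-8) = ((-2)**(3/2)*10)*(-8) = (-2*I*sqrt(2)*10)*(-8) = -20*I*sqrt(2)*(-8) = 160*I*sqrt(2)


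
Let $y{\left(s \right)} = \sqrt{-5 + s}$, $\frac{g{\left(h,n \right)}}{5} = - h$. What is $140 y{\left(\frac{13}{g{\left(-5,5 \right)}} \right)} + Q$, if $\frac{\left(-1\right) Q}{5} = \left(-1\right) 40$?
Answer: $200 + 112 i \sqrt{7} \approx 200.0 + 296.32 i$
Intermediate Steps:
$Q = 200$ ($Q = - 5 \left(\left(-1\right) 40\right) = \left(-5\right) \left(-40\right) = 200$)
$g{\left(h,n \right)} = - 5 h$ ($g{\left(h,n \right)} = 5 \left(- h\right) = - 5 h$)
$140 y{\left(\frac{13}{g{\left(-5,5 \right)}} \right)} + Q = 140 \sqrt{-5 + \frac{13}{\left(-5\right) \left(-5\right)}} + 200 = 140 \sqrt{-5 + \frac{13}{25}} + 200 = 140 \sqrt{- \frac{112}{25}} + 200 = 140 \frac{4 i \sqrt{7}}{5} + 200 = 112 i \sqrt{7} + 200 = 200 + 112 i \sqrt{7}$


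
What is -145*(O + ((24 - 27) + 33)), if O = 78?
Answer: -15660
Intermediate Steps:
-145*(O + ((24 - 27) + 33)) = -145*(78 + ((24 - 27) + 33)) = -145*(78 + (-3 + 33)) = -145*(78 + 30) = -145*108 = -15660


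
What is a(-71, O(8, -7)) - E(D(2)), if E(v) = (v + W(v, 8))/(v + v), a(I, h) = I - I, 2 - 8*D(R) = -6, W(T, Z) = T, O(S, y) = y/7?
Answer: -1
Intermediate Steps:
O(S, y) = y/7 (O(S, y) = y*(1/7) = y/7)
D(R) = 1 (D(R) = 1/4 - 1/8*(-6) = 1/4 + 3/4 = 1)
a(I, h) = 0
E(v) = 1 (E(v) = (v + v)/(v + v) = (2*v)/((2*v)) = (2*v)*(1/(2*v)) = 1)
a(-71, O(8, -7)) - E(D(2)) = 0 - 1*1 = 0 - 1 = -1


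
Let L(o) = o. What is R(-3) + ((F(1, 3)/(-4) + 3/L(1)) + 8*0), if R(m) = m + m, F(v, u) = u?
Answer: -15/4 ≈ -3.7500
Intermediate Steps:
R(m) = 2*m
R(-3) + ((F(1, 3)/(-4) + 3/L(1)) + 8*0) = 2*(-3) + ((3/(-4) + 3/1) + 8*0) = -6 + ((3*(-¼) + 3*1) + 0) = -6 + ((-¾ + 3) + 0) = -6 + (9/4 + 0) = -6 + 9/4 = -15/4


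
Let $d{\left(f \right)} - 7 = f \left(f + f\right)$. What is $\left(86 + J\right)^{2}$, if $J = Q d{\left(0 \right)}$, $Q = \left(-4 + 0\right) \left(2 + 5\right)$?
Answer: $12100$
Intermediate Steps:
$d{\left(f \right)} = 7 + 2 f^{2}$ ($d{\left(f \right)} = 7 + f \left(f + f\right) = 7 + f 2 f = 7 + 2 f^{2}$)
$Q = -28$ ($Q = \left(-4\right) 7 = -28$)
$J = -196$ ($J = - 28 \left(7 + 2 \cdot 0^{2}\right) = - 28 \left(7 + 2 \cdot 0\right) = - 28 \left(7 + 0\right) = \left(-28\right) 7 = -196$)
$\left(86 + J\right)^{2} = \left(86 - 196\right)^{2} = \left(-110\right)^{2} = 12100$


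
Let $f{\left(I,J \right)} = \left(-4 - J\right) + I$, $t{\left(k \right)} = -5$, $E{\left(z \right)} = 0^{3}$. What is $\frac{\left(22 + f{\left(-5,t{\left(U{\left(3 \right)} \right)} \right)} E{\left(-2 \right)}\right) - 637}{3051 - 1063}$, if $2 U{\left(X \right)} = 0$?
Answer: $- \frac{615}{1988} \approx -0.30936$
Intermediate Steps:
$U{\left(X \right)} = 0$ ($U{\left(X \right)} = \frac{1}{2} \cdot 0 = 0$)
$E{\left(z \right)} = 0$
$f{\left(I,J \right)} = -4 + I - J$
$\frac{\left(22 + f{\left(-5,t{\left(U{\left(3 \right)} \right)} \right)} E{\left(-2 \right)}\right) - 637}{3051 - 1063} = \frac{\left(22 + \left(-4 - 5 - -5\right) 0\right) - 637}{3051 - 1063} = \frac{\left(22 + \left(-4 - 5 + 5\right) 0\right) - 637}{1988} = \left(\left(22 - 0\right) - 637\right) \frac{1}{1988} = \left(\left(22 + 0\right) - 637\right) \frac{1}{1988} = \left(22 - 637\right) \frac{1}{1988} = \left(-615\right) \frac{1}{1988} = - \frac{615}{1988}$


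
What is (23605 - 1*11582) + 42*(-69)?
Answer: 9125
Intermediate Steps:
(23605 - 1*11582) + 42*(-69) = (23605 - 11582) - 2898 = 12023 - 2898 = 9125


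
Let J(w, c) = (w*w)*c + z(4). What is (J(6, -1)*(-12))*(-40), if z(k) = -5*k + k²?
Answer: -19200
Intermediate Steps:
z(k) = k² - 5*k
J(w, c) = -4 + c*w² (J(w, c) = (w*w)*c + 4*(-5 + 4) = w²*c + 4*(-1) = c*w² - 4 = -4 + c*w²)
(J(6, -1)*(-12))*(-40) = ((-4 - 1*6²)*(-12))*(-40) = ((-4 - 1*36)*(-12))*(-40) = ((-4 - 36)*(-12))*(-40) = -40*(-12)*(-40) = 480*(-40) = -19200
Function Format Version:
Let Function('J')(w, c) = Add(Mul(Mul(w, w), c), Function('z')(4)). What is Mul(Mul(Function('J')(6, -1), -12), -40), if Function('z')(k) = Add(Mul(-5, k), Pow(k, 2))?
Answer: -19200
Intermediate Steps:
Function('z')(k) = Add(Pow(k, 2), Mul(-5, k))
Function('J')(w, c) = Add(-4, Mul(c, Pow(w, 2))) (Function('J')(w, c) = Add(Mul(Mul(w, w), c), Mul(4, Add(-5, 4))) = Add(Mul(Pow(w, 2), c), Mul(4, -1)) = Add(Mul(c, Pow(w, 2)), -4) = Add(-4, Mul(c, Pow(w, 2))))
Mul(Mul(Function('J')(6, -1), -12), -40) = Mul(Mul(Add(-4, Mul(-1, Pow(6, 2))), -12), -40) = Mul(Mul(Add(-4, Mul(-1, 36)), -12), -40) = Mul(Mul(Add(-4, -36), -12), -40) = Mul(Mul(-40, -12), -40) = Mul(480, -40) = -19200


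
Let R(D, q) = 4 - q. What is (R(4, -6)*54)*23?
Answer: 12420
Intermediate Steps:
(R(4, -6)*54)*23 = ((4 - 1*(-6))*54)*23 = ((4 + 6)*54)*23 = (10*54)*23 = 540*23 = 12420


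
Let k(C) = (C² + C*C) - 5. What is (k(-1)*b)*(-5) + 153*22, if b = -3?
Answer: 3321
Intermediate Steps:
k(C) = -5 + 2*C² (k(C) = (C² + C²) - 5 = 2*C² - 5 = -5 + 2*C²)
(k(-1)*b)*(-5) + 153*22 = ((-5 + 2*(-1)²)*(-3))*(-5) + 153*22 = ((-5 + 2*1)*(-3))*(-5) + 3366 = ((-5 + 2)*(-3))*(-5) + 3366 = -3*(-3)*(-5) + 3366 = 9*(-5) + 3366 = -45 + 3366 = 3321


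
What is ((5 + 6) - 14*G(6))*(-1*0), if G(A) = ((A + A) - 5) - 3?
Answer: 0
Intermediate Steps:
G(A) = -8 + 2*A (G(A) = (2*A - 5) - 3 = (-5 + 2*A) - 3 = -8 + 2*A)
((5 + 6) - 14*G(6))*(-1*0) = ((5 + 6) - 14*(-8 + 2*6))*(-1*0) = (11 - 14*(-8 + 12))*0 = (11 - 14*4)*0 = (11 - 56)*0 = -45*0 = 0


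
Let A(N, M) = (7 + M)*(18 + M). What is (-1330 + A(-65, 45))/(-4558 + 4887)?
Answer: 278/47 ≈ 5.9149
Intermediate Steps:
(-1330 + A(-65, 45))/(-4558 + 4887) = (-1330 + (126 + 45² + 25*45))/(-4558 + 4887) = (-1330 + (126 + 2025 + 1125))/329 = (-1330 + 3276)*(1/329) = 1946*(1/329) = 278/47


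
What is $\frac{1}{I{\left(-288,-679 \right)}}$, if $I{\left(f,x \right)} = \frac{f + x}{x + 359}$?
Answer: $\frac{320}{967} \approx 0.33092$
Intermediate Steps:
$I{\left(f,x \right)} = \frac{f + x}{359 + x}$
$\frac{1}{I{\left(-288,-679 \right)}} = \frac{1}{\frac{1}{359 - 679} \left(-288 - 679\right)} = \frac{1}{\frac{1}{-320} \left(-967\right)} = \frac{1}{\left(- \frac{1}{320}\right) \left(-967\right)} = \frac{1}{\frac{967}{320}} = \frac{320}{967}$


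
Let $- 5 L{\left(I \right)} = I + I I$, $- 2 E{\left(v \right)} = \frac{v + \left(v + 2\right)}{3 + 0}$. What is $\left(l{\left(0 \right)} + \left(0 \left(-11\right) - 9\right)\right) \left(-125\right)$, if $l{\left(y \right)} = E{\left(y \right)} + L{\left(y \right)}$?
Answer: $\frac{3500}{3} \approx 1166.7$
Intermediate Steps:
$E{\left(v \right)} = - \frac{1}{3} - \frac{v}{3}$ ($E{\left(v \right)} = - \frac{\left(v + \left(v + 2\right)\right) \frac{1}{3 + 0}}{2} = - \frac{\left(v + \left(2 + v\right)\right) \frac{1}{3}}{2} = - \frac{\left(2 + 2 v\right) \frac{1}{3}}{2} = - \frac{\frac{2}{3} + \frac{2 v}{3}}{2} = - \frac{1}{3} - \frac{v}{3}$)
$L{\left(I \right)} = - \frac{I}{5} - \frac{I^{2}}{5}$ ($L{\left(I \right)} = - \frac{I + I I}{5} = - \frac{I + I^{2}}{5} = - \frac{I}{5} - \frac{I^{2}}{5}$)
$l{\left(y \right)} = - \frac{1}{3} - \frac{y}{3} - \frac{y \left(1 + y\right)}{5}$ ($l{\left(y \right)} = \left(- \frac{1}{3} - \frac{y}{3}\right) - \frac{y \left(1 + y\right)}{5} = - \frac{1}{3} - \frac{y}{3} - \frac{y \left(1 + y\right)}{5}$)
$\left(l{\left(0 \right)} + \left(0 \left(-11\right) - 9\right)\right) \left(-125\right) = \left(\left(- \frac{1}{3} - 0 - \frac{0^{2}}{5}\right) + \left(0 \left(-11\right) - 9\right)\right) \left(-125\right) = \left(\left(- \frac{1}{3} + 0 - 0\right) + \left(0 - 9\right)\right) \left(-125\right) = \left(\left(- \frac{1}{3} + 0 + 0\right) - 9\right) \left(-125\right) = \left(- \frac{1}{3} - 9\right) \left(-125\right) = \left(- \frac{28}{3}\right) \left(-125\right) = \frac{3500}{3}$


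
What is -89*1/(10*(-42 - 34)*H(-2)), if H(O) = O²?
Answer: 89/3040 ≈ 0.029276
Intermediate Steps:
-89*1/(10*(-42 - 34)*H(-2)) = -89*1/(40*(-42 - 34)) = -89/((4*10)*(-76)) = -89/(40*(-76)) = -89/(-3040) = -89*(-1/3040) = 89/3040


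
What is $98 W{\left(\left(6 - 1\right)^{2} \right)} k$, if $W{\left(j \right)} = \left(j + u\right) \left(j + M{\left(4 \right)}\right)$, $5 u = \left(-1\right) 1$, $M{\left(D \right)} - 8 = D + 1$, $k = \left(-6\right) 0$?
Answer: $0$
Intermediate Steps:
$k = 0$
$M{\left(D \right)} = 9 + D$ ($M{\left(D \right)} = 8 + \left(D + 1\right) = 8 + \left(1 + D\right) = 9 + D$)
$u = - \frac{1}{5}$ ($u = \frac{\left(-1\right) 1}{5} = \frac{1}{5} \left(-1\right) = - \frac{1}{5} \approx -0.2$)
$W{\left(j \right)} = \left(13 + j\right) \left(- \frac{1}{5} + j\right)$ ($W{\left(j \right)} = \left(j - \frac{1}{5}\right) \left(j + \left(9 + 4\right)\right) = \left(- \frac{1}{5} + j\right) \left(j + 13\right) = \left(- \frac{1}{5} + j\right) \left(13 + j\right) = \left(13 + j\right) \left(- \frac{1}{5} + j\right)$)
$98 W{\left(\left(6 - 1\right)^{2} \right)} k = 98 \left(- \frac{13}{5} + \left(\left(6 - 1\right)^{2}\right)^{2} + \frac{64 \left(6 - 1\right)^{2}}{5}\right) 0 = 98 \left(- \frac{13}{5} + \left(5^{2}\right)^{2} + \frac{64 \cdot 5^{2}}{5}\right) 0 = 98 \left(- \frac{13}{5} + 25^{2} + \frac{64}{5} \cdot 25\right) 0 = 98 \left(- \frac{13}{5} + 625 + 320\right) 0 = 98 \cdot \frac{4712}{5} \cdot 0 = \frac{461776}{5} \cdot 0 = 0$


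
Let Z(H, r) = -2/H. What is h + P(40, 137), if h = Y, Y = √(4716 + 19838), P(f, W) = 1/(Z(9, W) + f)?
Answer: 9/358 + √24554 ≈ 156.72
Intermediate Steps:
P(f, W) = 1/(-2/9 + f)
Y = √24554 ≈ 156.70
h = √24554 ≈ 156.70
h + P(40, 137) = √24554 + 9/(-2 + 9*40) = √24554 + 9/(-2 + 360) = √24554 + 9/358 = 9/358 + √24554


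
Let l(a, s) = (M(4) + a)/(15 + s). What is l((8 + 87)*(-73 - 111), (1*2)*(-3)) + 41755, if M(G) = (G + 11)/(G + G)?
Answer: 2866535/72 ≈ 39813.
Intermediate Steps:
M(G) = (11 + G)/(2*G) (M(G) = (11 + G)/((2*G)) = (11 + G)*(1/(2*G)) = (11 + G)/(2*G))
l(a, s) = (15/8 + a)/(15 + s) (l(a, s) = ((1/2)*(11 + 4)/4 + a)/(15 + s) = ((1/2)*(1/4)*15 + a)/(15 + s) = (15/8 + a)/(15 + s))
l((8 + 87)*(-73 - 111), (1*2)*(-3)) + 41755 = (15/8 + (8 + 87)*(-73 - 111))/(15 + (1*2)*(-3)) + 41755 = (15/8 + 95*(-184))/(15 + 2*(-3)) + 41755 = (15/8 - 17480)/(15 - 6) + 41755 = -139825/8/9 + 41755 = (1/9)*(-139825/8) + 41755 = -139825/72 + 41755 = 2866535/72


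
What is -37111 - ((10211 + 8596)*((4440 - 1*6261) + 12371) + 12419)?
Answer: -198463380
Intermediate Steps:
-37111 - ((10211 + 8596)*((4440 - 1*6261) + 12371) + 12419) = -37111 - (18807*((4440 - 6261) + 12371) + 12419) = -37111 - (18807*(-1821 + 12371) + 12419) = -37111 - (18807*10550 + 12419) = -37111 - (198413850 + 12419) = -37111 - 1*198426269 = -37111 - 198426269 = -198463380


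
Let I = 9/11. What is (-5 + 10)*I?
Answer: 45/11 ≈ 4.0909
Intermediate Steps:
I = 9/11 (I = 9*(1/11) = 9/11 ≈ 0.81818)
(-5 + 10)*I = (-5 + 10)*(9/11) = 5*(9/11) = 45/11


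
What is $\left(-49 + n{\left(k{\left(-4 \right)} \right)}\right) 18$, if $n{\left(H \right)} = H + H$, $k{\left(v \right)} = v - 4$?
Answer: $-1170$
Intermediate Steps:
$k{\left(v \right)} = -4 + v$
$n{\left(H \right)} = 2 H$
$\left(-49 + n{\left(k{\left(-4 \right)} \right)}\right) 18 = \left(-49 + 2 \left(-4 - 4\right)\right) 18 = \left(-49 + 2 \left(-8\right)\right) 18 = \left(-49 - 16\right) 18 = \left(-65\right) 18 = -1170$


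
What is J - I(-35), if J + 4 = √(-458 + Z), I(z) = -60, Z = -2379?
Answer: 56 + I*√2837 ≈ 56.0 + 53.263*I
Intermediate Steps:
J = -4 + I*√2837 (J = -4 + √(-458 - 2379) = -4 + √(-2837) = -4 + I*√2837 ≈ -4.0 + 53.263*I)
J - I(-35) = (-4 + I*√2837) - 1*(-60) = (-4 + I*√2837) + 60 = 56 + I*√2837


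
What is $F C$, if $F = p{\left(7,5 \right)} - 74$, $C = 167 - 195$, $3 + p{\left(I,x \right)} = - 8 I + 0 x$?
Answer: $3724$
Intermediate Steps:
$p{\left(I,x \right)} = -3 - 8 I$ ($p{\left(I,x \right)} = -3 + \left(- 8 I + 0 x\right) = -3 + \left(- 8 I + 0\right) = -3 - 8 I$)
$C = -28$ ($C = 167 - 195 = -28$)
$F = -133$ ($F = \left(-3 - 56\right) - 74 = -59 - 74 = -133$)
$F C = \left(-133\right) \left(-28\right) = 3724$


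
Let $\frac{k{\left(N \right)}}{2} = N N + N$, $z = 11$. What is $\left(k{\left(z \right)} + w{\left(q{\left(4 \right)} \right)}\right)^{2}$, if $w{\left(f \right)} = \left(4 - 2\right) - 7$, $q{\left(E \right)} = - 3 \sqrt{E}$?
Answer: $67081$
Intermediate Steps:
$k{\left(N \right)} = 2 N + 2 N^{2}$ ($k{\left(N \right)} = 2 \left(N N + N\right) = 2 \left(N^{2} + N\right) = 2 \left(N + N^{2}\right) = 2 N + 2 N^{2}$)
$w{\left(f \right)} = -5$ ($w{\left(f \right)} = \left(4 - 2\right) - 7 = 2 - 7 = -5$)
$\left(k{\left(z \right)} + w{\left(q{\left(4 \right)} \right)}\right)^{2} = \left(2 \cdot 11 \left(1 + 11\right) - 5\right)^{2} = \left(2 \cdot 11 \cdot 12 - 5\right)^{2} = \left(264 - 5\right)^{2} = 259^{2} = 67081$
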